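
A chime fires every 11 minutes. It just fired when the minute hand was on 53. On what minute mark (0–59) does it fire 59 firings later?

59·11 = 649.
649 mod 60 = 49 (since 10·60 = 600).
(53 + 49) mod 60 = 42.

42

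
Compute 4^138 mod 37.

By repeated squaring mod 37: 4^1≡4, 4^2≡16, 4^4≡34, 4^8≡9, 4^16≡7, 4^32≡12, 4^64≡33, 4^128≡16.
Since 138 = 2 + 8 + 128 in binary, 4^138 ≡ 16·9·16 ≡ 10 (mod 37).

10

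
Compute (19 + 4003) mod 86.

66

4003 − 46·86 = 47, so 4003 ≡ 47 (mod 86).
(19 + 47) mod 86 = 66.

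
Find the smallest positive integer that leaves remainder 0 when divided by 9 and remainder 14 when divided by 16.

126

x ≡ 0 (mod 9) gives x ∈ {0, 9, 18, 27, 36, 45, 54, 63, …}.
The first of these with x mod 16 = 14 is 126.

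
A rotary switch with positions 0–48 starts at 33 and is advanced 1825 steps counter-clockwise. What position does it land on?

21

1825 = 37·49 + 12, so 1825 mod 49 = 12.
(33 − 12) mod 49 = 21.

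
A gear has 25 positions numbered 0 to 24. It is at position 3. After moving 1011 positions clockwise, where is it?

14

Dividing 1011 by 25 gives quotient 40 and remainder 11.
(3 + 11) mod 25 = 14.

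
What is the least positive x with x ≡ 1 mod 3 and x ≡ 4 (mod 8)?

x ≡ 1 (mod 3) gives x ∈ {1, 4}.
The first of these with x mod 8 = 4 is 4.

4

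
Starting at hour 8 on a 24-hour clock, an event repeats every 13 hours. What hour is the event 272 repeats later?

16

272·13 = 3536.
Dividing 3536 by 24 gives quotient 147 and remainder 8.
(8 + 8) mod 24 = 16.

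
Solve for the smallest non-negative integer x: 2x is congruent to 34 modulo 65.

2⁻¹ ≡ 33 (mod 65) because 2·33 = 66 = 1·65 + 1.
So x ≡ 33·34 = 1122 ≡ 17 (mod 65).

17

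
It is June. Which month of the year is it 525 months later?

525 mod 12 = 9 (since 43·12 = 516).
June + 9 months → March.

March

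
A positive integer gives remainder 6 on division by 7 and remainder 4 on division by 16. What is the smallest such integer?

x ≡ 6 (mod 7) gives x ∈ {6, 13, 20}.
The first of these with x mod 16 = 4 is 20.

20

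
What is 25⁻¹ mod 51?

25·49 = 1225 = 24·51 + 1, so 25⁻¹ ≡ 49 (mod 51).

49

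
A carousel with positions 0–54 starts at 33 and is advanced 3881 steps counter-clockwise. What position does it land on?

2

Dividing 3881 by 55 gives quotient 70 and remainder 31.
(33 − 31) mod 55 = 2.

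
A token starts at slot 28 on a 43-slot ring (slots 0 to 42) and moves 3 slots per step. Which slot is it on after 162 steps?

41

162·3 = 486.
486 − 11·43 = 13, so 486 ≡ 13 (mod 43).
(28 + 13) mod 43 = 41.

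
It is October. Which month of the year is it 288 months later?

October

Dividing 288 by 12 gives quotient 24 and remainder 0.
October + 0 months → October.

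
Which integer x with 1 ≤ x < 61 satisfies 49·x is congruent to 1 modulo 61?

5

61 = 1·49 + 12
49 = 4·12 + 1
12 = 12·1 + 0
Back-substituting gives 49·5 ≡ 1 (mod 61).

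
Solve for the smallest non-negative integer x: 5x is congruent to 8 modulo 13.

5⁻¹ ≡ 8 (mod 13) because 5·8 = 40 = 3·13 + 1.
Multiplying both sides by 8: x ≡ 8·8 = 64 ≡ 12 (mod 13).
Check: 5·12 = 60 = 4·13 + 8.

12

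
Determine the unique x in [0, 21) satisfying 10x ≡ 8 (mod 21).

5

The inverse of 10 mod 21 is 19 (since 10·19 = 190 ≡ 1).
Multiplying both sides by 19: x ≡ 19·8 = 152 ≡ 5 (mod 21).
Check: 10·5 = 50 = 2·21 + 8.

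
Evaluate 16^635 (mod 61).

47

Successive squares of 16 mod 61: 16^1≡16, 16^2≡12, 16^4≡22, 16^8≡57, 16^16≡16, 16^32≡12, 16^64≡22, 16^128≡57, 16^256≡16, 16^512≡12.
Since 635 = 1 + 2 + 8 + 16 + 32 + 64 + 512 in binary, 16^635 ≡ 16·12·57·16·12·22·12 ≡ 47 (mod 61).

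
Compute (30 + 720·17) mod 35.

20

720·17 = 12240.
12240 − 349·35 = 25, so 12240 ≡ 25 (mod 35).
(30 + 25) mod 35 = 20.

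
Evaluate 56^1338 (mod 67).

Successive squares of 56 mod 67: 56^1≡56, 56^2≡54, 56^4≡35, 56^8≡19, 56^16≡26, 56^32≡6, 56^64≡36, 56^128≡23, 56^256≡60, 56^512≡49, 56^1024≡56.
Since 1338 = 2 + 8 + 16 + 32 + 256 + 1024 in binary, 56^1338 ≡ 54·19·26·6·60·56 ≡ 64 (mod 67).

64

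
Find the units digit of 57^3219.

The units digit of 57^n cycles with period 4: 7, 9, 3, 1, …
3219 mod 4 = 3, so the last digit matches 7^3 = 3.

3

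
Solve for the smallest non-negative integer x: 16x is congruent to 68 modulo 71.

22

The inverse of 16 mod 71 is 40 (since 16·40 = 640 ≡ 1).
So x ≡ 40·68 = 2720 ≡ 22 (mod 71).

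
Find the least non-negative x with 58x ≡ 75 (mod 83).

80

The inverse of 58 mod 83 is 73 (since 58·73 = 4234 ≡ 1).
So x ≡ 73·75 = 5475 ≡ 80 (mod 83).
Check: 58·80 = 4640 = 55·83 + 75.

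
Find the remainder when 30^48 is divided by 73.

1

By repeated squaring mod 73: 30^1≡30, 30^2≡24, 30^4≡65, 30^8≡64, 30^16≡8, 30^32≡64.
Since 48 = 16 + 32 in binary, 30^48 ≡ 8·64 ≡ 1 (mod 73).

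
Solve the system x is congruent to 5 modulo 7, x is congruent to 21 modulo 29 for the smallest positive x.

x ≡ 5 (mod 7) gives x ∈ {5, 12, 19, 26, 33, 40, 47, 54, …}.
The first of these with x mod 29 = 21 is 166.

166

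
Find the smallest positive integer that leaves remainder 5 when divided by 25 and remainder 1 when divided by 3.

Since 3·17 ≡ 1 (mod 25), take x = 1 + 3·((5−1)·17 mod 25) = 1 + 3·18 = 55.
Check: 55 mod 25 = 5, 55 mod 3 = 1.

55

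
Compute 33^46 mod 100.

69

Square-and-reduce mod 100: 33^1≡33, 33^2≡89, 33^4≡21, 33^8≡41, 33^16≡81, 33^32≡61.
46 = 2 + 4 + 8 + 32, so 33^46 ≡ 89·21·41·61 ≡ 69 (mod 100).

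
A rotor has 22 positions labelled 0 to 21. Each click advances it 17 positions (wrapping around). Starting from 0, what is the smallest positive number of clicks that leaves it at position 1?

13

17·13 = 221 = 10·22 + 1, so 17⁻¹ ≡ 13 (mod 22).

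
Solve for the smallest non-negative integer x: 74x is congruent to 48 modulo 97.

19

74⁻¹ ≡ 59 (mod 97) because 74·59 = 4366 = 45·97 + 1.
Multiplying both sides by 59: x ≡ 59·48 = 2832 ≡ 19 (mod 97).
Check: 74·19 = 1406 = 14·97 + 48.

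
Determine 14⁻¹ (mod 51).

11

14·11 = 154 = 3·51 + 1, so 14⁻¹ ≡ 11 (mod 51).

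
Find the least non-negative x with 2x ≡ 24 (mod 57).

2⁻¹ ≡ 29 (mod 57) because 2·29 = 58 = 1·57 + 1.
So x ≡ 29·24 = 696 ≡ 12 (mod 57).
Check: 2·12 = 24 = 0·57 + 24.

12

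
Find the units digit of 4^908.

The units digit of 4^n cycles with period 2: 4, 6, …
908 mod 2 = 0, so the last digit matches 4^2 = 6.

6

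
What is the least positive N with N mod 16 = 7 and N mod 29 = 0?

x ≡ 7 (mod 16) gives x ∈ {7, 23, 39, 55, 71, 87}.
The first of these with x mod 29 = 0 is 87.

87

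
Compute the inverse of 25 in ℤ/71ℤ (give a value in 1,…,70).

54

25·54 = 1350 = 19·71 + 1, so 25⁻¹ ≡ 54 (mod 71).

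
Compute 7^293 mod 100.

Successive squares of 7 mod 100: 7^1≡7, 7^2≡49, 7^4≡1, 7^8≡1, 7^16≡1, 7^32≡1, 7^64≡1, 7^128≡1, 7^256≡1.
Since 293 = 1 + 4 + 32 + 256 in binary, 7^293 ≡ 7·1·1·1 ≡ 7 (mod 100).

7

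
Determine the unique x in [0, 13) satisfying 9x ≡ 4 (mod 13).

9⁻¹ ≡ 3 (mod 13) because 9·3 = 27 = 2·13 + 1.
So x ≡ 3·4 = 12 ≡ 12 (mod 13).

12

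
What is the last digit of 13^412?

1

Last digits of 3^n: 3, 9, 7, 1 (period 4).
412 mod 4 = 0, so the last digit matches 3^4 = 1.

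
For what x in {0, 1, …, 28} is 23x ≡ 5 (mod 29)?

23⁻¹ ≡ 24 (mod 29) because 23·24 = 552 = 19·29 + 1.
Multiplying both sides by 24: x ≡ 24·5 = 120 ≡ 4 (mod 29).

4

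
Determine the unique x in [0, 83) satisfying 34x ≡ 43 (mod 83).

34⁻¹ ≡ 22 (mod 83) because 34·22 = 748 = 9·83 + 1.
Multiplying both sides by 22: x ≡ 22·43 = 946 ≡ 33 (mod 83).

33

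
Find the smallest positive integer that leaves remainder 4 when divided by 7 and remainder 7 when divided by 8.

39

x ≡ 4 (mod 7) gives x ∈ {4, 11, 18, 25, 32, 39}.
The first of these with x mod 8 = 7 is 39.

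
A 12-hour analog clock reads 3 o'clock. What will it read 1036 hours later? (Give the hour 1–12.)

1036 − 86·12 = 4, so 1036 ≡ 4 (mod 12).
3 + 4 → 7 on a 12-hour dial.

7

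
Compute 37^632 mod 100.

By repeated squaring mod 100: 37^1≡37, 37^2≡69, 37^4≡61, 37^8≡21, 37^16≡41, 37^32≡81, 37^64≡61, 37^128≡21, 37^256≡41, 37^512≡81.
Since 632 = 8 + 16 + 32 + 64 + 512 in binary, 37^632 ≡ 21·41·81·61·81 ≡ 81 (mod 100).

81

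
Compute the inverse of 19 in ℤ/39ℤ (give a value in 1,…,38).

19·37 = 703 = 18·39 + 1, so 19⁻¹ ≡ 37 (mod 39).

37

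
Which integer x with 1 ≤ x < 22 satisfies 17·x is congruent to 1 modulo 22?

13

22 = 1·17 + 5
17 = 3·5 + 2
5 = 2·2 + 1
2 = 2·1 + 0
Back-substituting gives 17·13 ≡ 1 (mod 22).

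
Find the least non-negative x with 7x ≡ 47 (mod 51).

14

7⁻¹ ≡ 22 (mod 51) because 7·22 = 154 = 3·51 + 1.
So x ≡ 22·47 = 1034 ≡ 14 (mod 51).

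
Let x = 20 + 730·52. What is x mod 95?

730·52 = 37960.
37960 mod 95 = 55 (since 399·95 = 37905).
(20 + 55) mod 95 = 75.

75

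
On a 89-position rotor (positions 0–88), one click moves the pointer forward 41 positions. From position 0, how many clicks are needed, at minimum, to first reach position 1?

89 = 2·41 + 7
41 = 5·7 + 6
7 = 1·6 + 1
6 = 6·1 + 0
Back-substituting gives 41·76 ≡ 1 (mod 89).

76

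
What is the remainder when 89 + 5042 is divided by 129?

100

5042 − 39·129 = 11, so 5042 ≡ 11 (mod 129).
(89 + 11) mod 129 = 100.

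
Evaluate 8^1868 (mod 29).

By repeated squaring mod 29: 8^1≡8, 8^2≡6, 8^4≡7, 8^8≡20, 8^16≡23, 8^32≡7, 8^64≡20, 8^128≡23, 8^256≡7, 8^512≡20, 8^1024≡23.
1868 = 4 + 8 + 64 + 256 + 512 + 1024, so 8^1868 ≡ 7·20·20·7·20·23 ≡ 16 (mod 29).

16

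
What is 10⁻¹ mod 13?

4

13 = 1·10 + 3
10 = 3·3 + 1
3 = 3·1 + 0
Back-substituting gives 10·4 ≡ 1 (mod 13).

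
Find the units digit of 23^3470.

The units digit of 23^n cycles with period 4: 3, 9, 7, 1, …
3470 mod 4 = 2, so the last digit matches 3^2 = 9.

9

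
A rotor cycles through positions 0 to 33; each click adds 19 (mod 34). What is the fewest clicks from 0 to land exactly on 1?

9

19·9 = 171 = 5·34 + 1, so 19⁻¹ ≡ 9 (mod 34).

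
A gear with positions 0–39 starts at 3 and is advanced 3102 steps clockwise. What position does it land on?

25

3102 = 77·40 + 22, so 3102 mod 40 = 22.
(3 + 22) mod 40 = 25.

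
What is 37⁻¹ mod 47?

14

37·14 = 518 = 11·47 + 1, so 37⁻¹ ≡ 14 (mod 47).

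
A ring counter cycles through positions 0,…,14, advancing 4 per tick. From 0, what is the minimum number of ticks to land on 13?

The inverse of 4 mod 15 is 4 (since 4·4 = 16 ≡ 1).
Multiplying both sides by 4: x ≡ 4·13 = 52 ≡ 7 (mod 15).
Check: 4·7 = 28 = 1·15 + 13.

7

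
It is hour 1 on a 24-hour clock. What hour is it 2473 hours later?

Dividing 2473 by 24 gives quotient 103 and remainder 1.
(1 + 1) mod 24 = 2.

2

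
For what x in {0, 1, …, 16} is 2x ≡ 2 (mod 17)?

1

The inverse of 2 mod 17 is 9 (since 2·9 = 18 ≡ 1).
So x ≡ 9·2 = 18 ≡ 1 (mod 17).
Check: 2·1 = 2 = 0·17 + 2.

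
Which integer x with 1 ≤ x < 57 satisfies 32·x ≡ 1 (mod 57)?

32·41 = 1312 = 23·57 + 1, so 32⁻¹ ≡ 41 (mod 57).

41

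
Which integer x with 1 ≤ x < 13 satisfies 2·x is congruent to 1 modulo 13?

2·7 = 14 = 1·13 + 1, so 2⁻¹ ≡ 7 (mod 13).

7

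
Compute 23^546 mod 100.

Successive squares of 23 mod 100: 23^1≡23, 23^2≡29, 23^4≡41, 23^8≡81, 23^16≡61, 23^32≡21, 23^64≡41, 23^128≡81, 23^256≡61, 23^512≡21.
546 = 2 + 32 + 512, so 23^546 ≡ 29·21·21 ≡ 89 (mod 100).

89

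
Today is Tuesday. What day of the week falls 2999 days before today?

Saturday

Dividing 2999 by 7 gives quotient 428 and remainder 3.
Tuesday − 3 days → Saturday.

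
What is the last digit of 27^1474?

9

The units digit of 27^n cycles with period 4: 7, 9, 3, 1, …
1474 mod 4 = 2, so the last digit matches 7^2 = 9.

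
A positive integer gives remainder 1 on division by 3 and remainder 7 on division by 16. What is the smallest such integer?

7

x ≡ 1 (mod 3) gives x ∈ {1, 4, 7}.
The first of these with x mod 16 = 7 is 7.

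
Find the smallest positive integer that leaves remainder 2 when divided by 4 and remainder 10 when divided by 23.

x ≡ 2 (mod 4) gives x ∈ {2, 6, 10}.
The first of these with x mod 23 = 10 is 10.

10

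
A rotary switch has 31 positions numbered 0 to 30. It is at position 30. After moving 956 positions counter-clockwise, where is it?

4

956 = 30·31 + 26, so 956 mod 31 = 26.
(30 − 26) mod 31 = 4.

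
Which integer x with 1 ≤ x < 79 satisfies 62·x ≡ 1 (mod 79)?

79 = 1·62 + 17
62 = 3·17 + 11
17 = 1·11 + 6
11 = 1·6 + 5
6 = 1·5 + 1
5 = 5·1 + 0
Back-substituting gives 62·65 ≡ 1 (mod 79).

65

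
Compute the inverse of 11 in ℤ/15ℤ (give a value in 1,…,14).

11

15 = 1·11 + 4
11 = 2·4 + 3
4 = 1·3 + 1
3 = 3·1 + 0
Back-substituting gives 11·11 ≡ 1 (mod 15).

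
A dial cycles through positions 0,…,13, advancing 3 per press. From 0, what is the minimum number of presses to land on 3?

3⁻¹ ≡ 5 (mod 14) because 3·5 = 15 = 1·14 + 1.
Multiplying both sides by 5: x ≡ 5·3 = 15 ≡ 1 (mod 14).
Check: 3·1 = 3 = 0·14 + 3.

1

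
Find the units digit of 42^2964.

6

The units digit of 42^n cycles with period 4: 2, 4, 8, 6, …
2964 leaves remainder 0 on division by 4, so 42^2964 ends in 6.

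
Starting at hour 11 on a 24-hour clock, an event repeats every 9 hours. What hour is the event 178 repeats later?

5

178·9 = 1602.
Dividing 1602 by 24 gives quotient 66 and remainder 18.
(11 + 18) mod 24 = 5.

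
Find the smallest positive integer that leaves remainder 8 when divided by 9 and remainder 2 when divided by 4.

x ≡ 2 (mod 4) gives x ∈ {2, 6, 10, 14, 18, 22, 26}.
The first of these with x mod 9 = 8 is 26.

26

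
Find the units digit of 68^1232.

The units digit of 68^n cycles with period 4: 8, 4, 2, 6, …
1232 leaves remainder 0 on division by 4, so 68^1232 ends in 6.

6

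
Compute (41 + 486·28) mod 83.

37

486·28 = 13608.
Dividing 13608 by 83 gives quotient 163 and remainder 79.
(41 + 79) mod 83 = 37.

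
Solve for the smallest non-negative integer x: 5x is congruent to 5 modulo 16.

5⁻¹ ≡ 13 (mod 16) because 5·13 = 65 = 4·16 + 1.
So x ≡ 13·5 = 65 ≡ 1 (mod 16).

1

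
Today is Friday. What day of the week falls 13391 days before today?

Friday

13391 = 1913·7 + 0, so 13391 mod 7 = 0.
Friday − 0 days → Friday.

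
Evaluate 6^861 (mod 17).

10

Successive squares of 6 mod 17: 6^1≡6, 6^2≡2, 6^4≡4, 6^8≡16, 6^16≡1, 6^32≡1, 6^64≡1, 6^128≡1, 6^256≡1, 6^512≡1.
861 = 1 + 4 + 8 + 16 + 64 + 256 + 512, so 6^861 ≡ 6·4·16·1·1·1·1 ≡ 10 (mod 17).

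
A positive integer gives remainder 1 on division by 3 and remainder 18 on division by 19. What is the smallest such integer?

37

x ≡ 1 (mod 3) gives x ∈ {1, 4, 7, 10, 13, 16, 19, 22, …}.
The first of these with x mod 19 = 18 is 37.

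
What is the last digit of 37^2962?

The units digit of 37^n cycles with period 4: 7, 9, 3, 1, …
2962 mod 4 = 2, so the last digit matches 7^2 = 9.

9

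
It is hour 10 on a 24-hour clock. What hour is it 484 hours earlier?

484 − 20·24 = 4, so 484 ≡ 4 (mod 24).
(10 − 4) mod 24 = 6.

6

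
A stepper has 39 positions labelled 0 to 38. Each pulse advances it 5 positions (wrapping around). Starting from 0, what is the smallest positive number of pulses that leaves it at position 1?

5·8 = 40 = 1·39 + 1, so 5⁻¹ ≡ 8 (mod 39).

8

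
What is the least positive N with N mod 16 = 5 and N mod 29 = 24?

x ≡ 5 (mod 16) gives x ∈ {5, 21, 37, 53}.
The first of these with x mod 29 = 24 is 53.

53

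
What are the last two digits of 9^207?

69

Square-and-reduce mod 100: 9^1≡9, 9^2≡81, 9^4≡61, 9^8≡21, 9^16≡41, 9^32≡81, 9^64≡61, 9^128≡21.
Since 207 = 1 + 2 + 4 + 8 + 64 + 128 in binary, 9^207 ≡ 9·81·61·21·61·21 ≡ 69 (mod 100).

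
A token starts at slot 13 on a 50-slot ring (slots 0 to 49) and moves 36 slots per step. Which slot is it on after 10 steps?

23

10·36 = 360.
360 mod 50 = 10 (since 7·50 = 350).
(13 + 10) mod 50 = 23.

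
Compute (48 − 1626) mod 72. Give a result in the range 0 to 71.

6

1626 = 22·72 + 42, so 1626 mod 72 = 42.
(48 − 42) mod 72 = 6.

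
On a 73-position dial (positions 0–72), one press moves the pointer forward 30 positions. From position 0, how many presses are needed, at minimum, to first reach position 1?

73 = 2·30 + 13
30 = 2·13 + 4
13 = 3·4 + 1
4 = 4·1 + 0
Back-substituting gives 30·56 ≡ 1 (mod 73).

56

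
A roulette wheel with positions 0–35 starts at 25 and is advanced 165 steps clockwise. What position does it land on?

165 − 4·36 = 21, so 165 ≡ 21 (mod 36).
(25 + 21) mod 36 = 10.

10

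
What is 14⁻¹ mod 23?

14·5 = 70 = 3·23 + 1, so 14⁻¹ ≡ 5 (mod 23).

5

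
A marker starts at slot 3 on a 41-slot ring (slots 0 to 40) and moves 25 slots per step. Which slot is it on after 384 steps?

384·25 = 9600.
9600 mod 41 = 6 (since 234·41 = 9594).
(3 + 6) mod 41 = 9.

9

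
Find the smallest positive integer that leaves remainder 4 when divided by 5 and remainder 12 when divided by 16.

x ≡ 4 (mod 5) gives x ∈ {4, 9, 14, 19, 24, 29, 34, 39, …}.
The first of these with x mod 16 = 12 is 44.

44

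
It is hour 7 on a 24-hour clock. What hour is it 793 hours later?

Dividing 793 by 24 gives quotient 33 and remainder 1.
(7 + 1) mod 24 = 8.

8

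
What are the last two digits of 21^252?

Square-and-reduce mod 100: 21^1≡21, 21^2≡41, 21^4≡81, 21^8≡61, 21^16≡21, 21^32≡41, 21^64≡81, 21^128≡61.
252 = 4 + 8 + 16 + 32 + 64 + 128, so 21^252 ≡ 81·61·21·41·81·61 ≡ 41 (mod 100).

41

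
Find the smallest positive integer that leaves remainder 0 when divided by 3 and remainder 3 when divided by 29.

Since 29·2 ≡ 1 (mod 3), take x = 3 + 29·((0−3)·2 mod 3) = 3 + 29·0 = 3.
Check: 3 mod 3 = 0, 3 mod 29 = 3.

3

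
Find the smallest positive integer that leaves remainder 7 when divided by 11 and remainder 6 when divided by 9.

51

x ≡ 6 (mod 9) gives x ∈ {6, 15, 24, 33, 42, 51}.
The first of these with x mod 11 = 7 is 51.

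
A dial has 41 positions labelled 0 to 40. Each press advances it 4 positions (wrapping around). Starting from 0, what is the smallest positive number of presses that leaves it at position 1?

31

4·31 = 124 = 3·41 + 1, so 4⁻¹ ≡ 31 (mod 41).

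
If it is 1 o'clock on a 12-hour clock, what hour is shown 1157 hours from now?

1157 − 96·12 = 5, so 1157 ≡ 5 (mod 12).
1 + 5 → 6 on a 12-hour dial.

6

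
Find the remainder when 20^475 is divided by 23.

By repeated squaring mod 23: 20^1≡20, 20^2≡9, 20^4≡12, 20^8≡6, 20^16≡13, 20^32≡8, 20^64≡18, 20^128≡2, 20^256≡4.
475 = 1 + 2 + 8 + 16 + 64 + 128 + 256, so 20^475 ≡ 20·9·6·13·18·2·4 ≡ 14 (mod 23).

14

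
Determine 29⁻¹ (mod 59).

57

29·57 = 1653 = 28·59 + 1, so 29⁻¹ ≡ 57 (mod 59).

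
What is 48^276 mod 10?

6

Last digits of 8^n: 8, 4, 2, 6 (period 4).
276 leaves remainder 0 on division by 4, so 48^276 ends in 6.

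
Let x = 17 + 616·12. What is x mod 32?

616·12 = 7392.
7392 mod 32 = 0 (since 231·32 = 7392).
(17 + 0) mod 32 = 17.

17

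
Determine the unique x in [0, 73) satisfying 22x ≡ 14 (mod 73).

The inverse of 22 mod 73 is 10 (since 22·10 = 220 ≡ 1).
Multiplying both sides by 10: x ≡ 10·14 = 140 ≡ 67 (mod 73).
Check: 22·67 = 1474 = 20·73 + 14.

67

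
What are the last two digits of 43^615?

Square-and-reduce mod 100: 43^1≡43, 43^2≡49, 43^4≡1, 43^8≡1, 43^16≡1, 43^32≡1, 43^64≡1, 43^128≡1, 43^256≡1, 43^512≡1.
615 = 1 + 2 + 4 + 32 + 64 + 512, so 43^615 ≡ 43·49·1·1·1·1 ≡ 7 (mod 100).

07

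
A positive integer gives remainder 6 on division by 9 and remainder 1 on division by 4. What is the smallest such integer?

x ≡ 1 (mod 4) gives x ∈ {1, 5, 9, 13, 17, 21, 25, 29, …}.
The first of these with x mod 9 = 6 is 33.

33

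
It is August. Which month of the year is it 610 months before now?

610 = 50·12 + 10, so 610 mod 12 = 10.
August − 10 months → October.

October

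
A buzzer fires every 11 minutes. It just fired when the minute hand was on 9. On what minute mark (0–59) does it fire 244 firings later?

53

244·11 = 2684.
2684 = 44·60 + 44, so 2684 mod 60 = 44.
(9 + 44) mod 60 = 53.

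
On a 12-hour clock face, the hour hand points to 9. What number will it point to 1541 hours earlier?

1541 = 128·12 + 5, so 1541 mod 12 = 5.
9 − 5 → 4 on a 12-hour dial.

4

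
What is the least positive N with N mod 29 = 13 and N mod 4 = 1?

Since 4·22 ≡ 1 (mod 29), take x = 1 + 4·((13−1)·22 mod 29) = 1 + 4·3 = 13.
Check: 13 mod 29 = 13, 13 mod 4 = 1.

13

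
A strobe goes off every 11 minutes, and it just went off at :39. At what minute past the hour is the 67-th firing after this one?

67·11 = 737.
Dividing 737 by 60 gives quotient 12 and remainder 17.
(39 + 17) mod 60 = 56.

56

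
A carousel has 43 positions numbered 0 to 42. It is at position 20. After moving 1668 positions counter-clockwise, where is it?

29

1668 = 38·43 + 34, so 1668 mod 43 = 34.
(20 − 34) mod 43 = 29.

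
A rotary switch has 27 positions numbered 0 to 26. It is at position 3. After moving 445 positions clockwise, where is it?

16

445 mod 27 = 13 (since 16·27 = 432).
(3 + 13) mod 27 = 16.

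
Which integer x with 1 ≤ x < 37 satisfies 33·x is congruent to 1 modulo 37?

37 = 1·33 + 4
33 = 8·4 + 1
4 = 4·1 + 0
Back-substituting gives 33·9 ≡ 1 (mod 37).

9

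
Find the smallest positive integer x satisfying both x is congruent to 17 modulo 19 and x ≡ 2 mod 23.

416

x ≡ 17 (mod 19) gives x ∈ {17, 36, 55, 74, 93, 112, 131, 150, …}.
The first of these with x mod 23 = 2 is 416.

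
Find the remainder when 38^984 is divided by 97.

75

By repeated squaring mod 97: 38^1≡38, 38^2≡86, 38^4≡24, 38^8≡91, 38^16≡36, 38^32≡35, 38^64≡61, 38^128≡35, 38^256≡61, 38^512≡35.
Since 984 = 8 + 16 + 64 + 128 + 256 + 512 in binary, 38^984 ≡ 91·36·61·35·61·35 ≡ 75 (mod 97).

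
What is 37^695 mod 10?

3

Last digits of 7^n: 7, 9, 3, 1 (period 4).
695 mod 4 = 3, so the last digit matches 7^3 = 3.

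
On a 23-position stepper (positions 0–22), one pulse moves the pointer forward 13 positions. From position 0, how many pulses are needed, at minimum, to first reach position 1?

16

23 = 1·13 + 10
13 = 1·10 + 3
10 = 3·3 + 1
3 = 3·1 + 0
Back-substituting gives 13·16 ≡ 1 (mod 23).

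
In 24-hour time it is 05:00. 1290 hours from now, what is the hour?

1290 mod 24 = 18 (since 53·24 = 1272).
(5 + 18) mod 24 = 23.

23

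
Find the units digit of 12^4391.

Last digits of 2^n: 2, 4, 8, 6 (period 4).
4391 mod 4 = 3, so the last digit matches 2^3 = 8.

8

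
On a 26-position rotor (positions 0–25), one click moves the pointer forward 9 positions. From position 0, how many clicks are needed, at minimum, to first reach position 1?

26 = 2·9 + 8
9 = 1·8 + 1
8 = 8·1 + 0
Back-substituting gives 9·3 ≡ 1 (mod 26).

3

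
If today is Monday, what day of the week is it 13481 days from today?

13481 = 1925·7 + 6, so 13481 mod 7 = 6.
Monday + 6 days → Sunday.

Sunday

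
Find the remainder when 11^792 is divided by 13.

Successive squares of 11 mod 13: 11^1≡11, 11^2≡4, 11^4≡3, 11^8≡9, 11^16≡3, 11^32≡9, 11^64≡3, 11^128≡9, 11^256≡3, 11^512≡9.
Since 792 = 8 + 16 + 256 + 512 in binary, 11^792 ≡ 9·3·3·9 ≡ 1 (mod 13).

1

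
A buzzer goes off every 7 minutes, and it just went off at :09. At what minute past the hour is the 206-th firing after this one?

206·7 = 1442.
1442 = 24·60 + 2, so 1442 mod 60 = 2.
(9 + 2) mod 60 = 11.

11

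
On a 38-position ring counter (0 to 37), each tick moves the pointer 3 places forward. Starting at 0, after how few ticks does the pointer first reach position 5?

3⁻¹ ≡ 13 (mod 38) because 3·13 = 39 = 1·38 + 1.
So x ≡ 13·5 = 65 ≡ 27 (mod 38).

27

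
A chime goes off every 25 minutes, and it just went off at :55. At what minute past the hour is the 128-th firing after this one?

128·25 = 3200.
Dividing 3200 by 60 gives quotient 53 and remainder 20.
(55 + 20) mod 60 = 15.

15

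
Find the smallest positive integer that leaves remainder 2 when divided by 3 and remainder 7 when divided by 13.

20

x ≡ 2 (mod 3) gives x ∈ {2, 5, 8, 11, 14, 17, 20}.
The first of these with x mod 13 = 7 is 20.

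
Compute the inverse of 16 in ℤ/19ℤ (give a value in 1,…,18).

19 = 1·16 + 3
16 = 5·3 + 1
3 = 3·1 + 0
Back-substituting gives 16·6 ≡ 1 (mod 19).

6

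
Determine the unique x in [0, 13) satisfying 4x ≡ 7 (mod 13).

5

4⁻¹ ≡ 10 (mod 13) because 4·10 = 40 = 3·13 + 1.
So x ≡ 10·7 = 70 ≡ 5 (mod 13).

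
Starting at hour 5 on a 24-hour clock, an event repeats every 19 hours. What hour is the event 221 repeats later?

221·19 = 4199.
4199 mod 24 = 23 (since 174·24 = 4176).
(5 + 23) mod 24 = 4.

4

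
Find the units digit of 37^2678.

9

The units digit of 37^n cycles with period 4: 7, 9, 3, 1, …
2678 leaves remainder 2 on division by 4, so 37^2678 ends in 9.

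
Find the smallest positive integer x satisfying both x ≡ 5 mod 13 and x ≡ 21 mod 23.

Since 23·4 ≡ 1 (mod 13), take x = 21 + 23·((5−21)·4 mod 13) = 21 + 23·1 = 44.
Check: 44 mod 13 = 5, 44 mod 23 = 21.

44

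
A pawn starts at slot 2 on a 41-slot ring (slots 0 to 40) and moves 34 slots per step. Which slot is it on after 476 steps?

32

476·34 = 16184.
16184 − 394·41 = 30, so 16184 ≡ 30 (mod 41).
(2 + 30) mod 41 = 32.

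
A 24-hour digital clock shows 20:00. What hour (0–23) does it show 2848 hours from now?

Dividing 2848 by 24 gives quotient 118 and remainder 16.
(20 + 16) mod 24 = 12.

12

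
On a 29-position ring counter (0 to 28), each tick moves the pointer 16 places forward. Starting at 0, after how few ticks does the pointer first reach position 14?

19

16⁻¹ ≡ 20 (mod 29) because 16·20 = 320 = 11·29 + 1.
So x ≡ 20·14 = 280 ≡ 19 (mod 29).
Check: 16·19 = 304 = 10·29 + 14.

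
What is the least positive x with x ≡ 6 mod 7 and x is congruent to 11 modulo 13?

76

Since 13·6 ≡ 1 (mod 7), take x = 11 + 13·((6−11)·6 mod 7) = 11 + 13·5 = 76.
Check: 76 mod 7 = 6, 76 mod 13 = 11.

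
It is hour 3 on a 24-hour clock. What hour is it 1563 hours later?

6

Dividing 1563 by 24 gives quotient 65 and remainder 3.
(3 + 3) mod 24 = 6.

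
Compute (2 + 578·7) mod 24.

16

578·7 = 4046.
4046 mod 24 = 14 (since 168·24 = 4032).
(2 + 14) mod 24 = 16.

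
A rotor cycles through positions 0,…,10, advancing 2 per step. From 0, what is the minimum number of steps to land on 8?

4

The inverse of 2 mod 11 is 6 (since 2·6 = 12 ≡ 1).
So x ≡ 6·8 = 48 ≡ 4 (mod 11).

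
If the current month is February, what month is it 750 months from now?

Dividing 750 by 12 gives quotient 62 and remainder 6.
February + 6 months → August.

August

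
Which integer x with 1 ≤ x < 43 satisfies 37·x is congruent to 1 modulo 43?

37·7 = 259 = 6·43 + 1, so 37⁻¹ ≡ 7 (mod 43).

7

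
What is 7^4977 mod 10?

The units digit of 7^n cycles with period 4: 7, 9, 3, 1, …
4977 mod 4 = 1, so the last digit matches 7^1 = 7.

7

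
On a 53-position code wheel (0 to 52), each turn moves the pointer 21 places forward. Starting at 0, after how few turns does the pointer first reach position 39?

17

The inverse of 21 mod 53 is 48 (since 21·48 = 1008 ≡ 1).
So x ≡ 48·39 = 1872 ≡ 17 (mod 53).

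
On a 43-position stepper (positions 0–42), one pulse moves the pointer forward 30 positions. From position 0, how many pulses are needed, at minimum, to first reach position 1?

33

43 = 1·30 + 13
30 = 2·13 + 4
13 = 3·4 + 1
4 = 4·1 + 0
Back-substituting gives 30·33 ≡ 1 (mod 43).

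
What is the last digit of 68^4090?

4

The units digit of 68^n cycles with period 4: 8, 4, 2, 6, …
4090 leaves remainder 2 on division by 4, so 68^4090 ends in 4.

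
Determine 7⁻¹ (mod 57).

57 = 8·7 + 1
7 = 7·1 + 0
Back-substituting gives 7·49 ≡ 1 (mod 57).

49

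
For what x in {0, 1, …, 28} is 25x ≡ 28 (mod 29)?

The inverse of 25 mod 29 is 7 (since 25·7 = 175 ≡ 1).
Multiplying both sides by 7: x ≡ 7·28 = 196 ≡ 22 (mod 29).

22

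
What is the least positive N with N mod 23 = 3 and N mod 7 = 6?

x ≡ 6 (mod 7) gives x ∈ {6, 13, 20, 27, 34, 41, 48, 55, …}.
The first of these with x mod 23 = 3 is 118.

118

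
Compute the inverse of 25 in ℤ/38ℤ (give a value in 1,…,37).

25·35 = 875 = 23·38 + 1, so 25⁻¹ ≡ 35 (mod 38).

35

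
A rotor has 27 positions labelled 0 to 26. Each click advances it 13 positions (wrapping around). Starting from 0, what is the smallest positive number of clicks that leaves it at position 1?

25

27 = 2·13 + 1
13 = 13·1 + 0
Back-substituting gives 13·25 ≡ 1 (mod 27).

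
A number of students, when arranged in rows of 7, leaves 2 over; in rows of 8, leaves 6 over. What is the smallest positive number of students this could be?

30

Since 8·1 ≡ 1 (mod 7), take x = 6 + 8·((2−6)·1 mod 7) = 6 + 8·3 = 30.
Check: 30 mod 7 = 2, 30 mod 8 = 6.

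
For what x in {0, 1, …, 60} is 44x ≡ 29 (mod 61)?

27

The inverse of 44 mod 61 is 43 (since 44·43 = 1892 ≡ 1).
Multiplying both sides by 43: x ≡ 43·29 = 1247 ≡ 27 (mod 61).
Check: 44·27 = 1188 = 19·61 + 29.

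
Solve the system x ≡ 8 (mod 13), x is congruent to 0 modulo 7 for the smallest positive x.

21

Since 7·2 ≡ 1 (mod 13), take x = 0 + 7·((8−0)·2 mod 13) = 0 + 7·3 = 21.
Check: 21 mod 13 = 8, 21 mod 7 = 0.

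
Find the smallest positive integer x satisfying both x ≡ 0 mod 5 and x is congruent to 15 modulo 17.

15

x ≡ 0 (mod 5) gives x ∈ {0, 5, 10, 15}.
The first of these with x mod 17 = 15 is 15.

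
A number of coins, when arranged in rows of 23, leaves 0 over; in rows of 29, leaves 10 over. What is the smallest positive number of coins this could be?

x ≡ 0 (mod 23) gives x ∈ {0, 23, 46, 69, 92, 115, 138, 161, …}.
The first of these with x mod 29 = 10 is 184.

184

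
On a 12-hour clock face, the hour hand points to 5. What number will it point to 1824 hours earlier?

1824 mod 12 = 0 (since 152·12 = 1824).
5 − 0 → 5 on a 12-hour dial.

5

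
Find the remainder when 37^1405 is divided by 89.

52

By repeated squaring mod 89: 37^1≡37, 37^2≡34, 37^4≡88, 37^8≡1, 37^16≡1, 37^32≡1, 37^64≡1, 37^128≡1, 37^256≡1, 37^512≡1, 37^1024≡1.
Since 1405 = 1 + 4 + 8 + 16 + 32 + 64 + 256 + 1024 in binary, 37^1405 ≡ 37·88·1·1·1·1·1·1 ≡ 52 (mod 89).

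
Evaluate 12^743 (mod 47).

By repeated squaring mod 47: 12^1≡12, 12^2≡3, 12^4≡9, 12^8≡34, 12^16≡28, 12^32≡32, 12^64≡37, 12^128≡6, 12^256≡36, 12^512≡27.
Since 743 = 1 + 2 + 4 + 32 + 64 + 128 + 512 in binary, 12^743 ≡ 12·3·9·32·37·6·27 ≡ 42 (mod 47).

42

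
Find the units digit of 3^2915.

The units digit of 3^n cycles with period 4: 3, 9, 7, 1, …
2915 mod 4 = 3, so the last digit matches 3^3 = 7.

7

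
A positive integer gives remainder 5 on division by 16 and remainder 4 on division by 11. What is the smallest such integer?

37

x ≡ 4 (mod 11) gives x ∈ {4, 15, 26, 37}.
The first of these with x mod 16 = 5 is 37.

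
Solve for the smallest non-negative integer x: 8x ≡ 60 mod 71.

8⁻¹ ≡ 9 (mod 71) because 8·9 = 72 = 1·71 + 1.
Multiplying both sides by 9: x ≡ 9·60 = 540 ≡ 43 (mod 71).

43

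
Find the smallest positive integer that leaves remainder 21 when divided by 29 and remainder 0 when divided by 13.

195

Since 13·9 ≡ 1 (mod 29), take x = 0 + 13·((21−0)·9 mod 29) = 0 + 13·15 = 195.
Check: 195 mod 29 = 21, 195 mod 13 = 0.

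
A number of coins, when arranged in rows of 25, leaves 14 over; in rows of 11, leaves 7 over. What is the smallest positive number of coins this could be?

139

x ≡ 7 (mod 11) gives x ∈ {7, 18, 29, 40, 51, 62, 73, 84, …}.
The first of these with x mod 25 = 14 is 139.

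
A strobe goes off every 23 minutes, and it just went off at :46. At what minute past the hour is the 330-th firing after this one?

330·23 = 7590.
7590 mod 60 = 30 (since 126·60 = 7560).
(46 + 30) mod 60 = 16.

16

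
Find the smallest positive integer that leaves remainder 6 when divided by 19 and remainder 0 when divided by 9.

x ≡ 0 (mod 9) gives x ∈ {0, 9, 18, 27, 36, 45, 54, 63}.
The first of these with x mod 19 = 6 is 63.

63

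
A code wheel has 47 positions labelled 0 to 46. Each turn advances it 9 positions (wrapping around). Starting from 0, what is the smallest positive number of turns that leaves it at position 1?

9·21 = 189 = 4·47 + 1, so 9⁻¹ ≡ 21 (mod 47).

21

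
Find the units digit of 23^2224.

1

The units digit of 23^n cycles with period 4: 3, 9, 7, 1, …
2224 mod 4 = 0, so the last digit matches 3^4 = 1.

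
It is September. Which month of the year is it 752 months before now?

January

752 mod 12 = 8 (since 62·12 = 744).
September − 8 months → January.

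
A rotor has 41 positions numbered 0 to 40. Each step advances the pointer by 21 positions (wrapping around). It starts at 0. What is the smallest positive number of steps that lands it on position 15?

The inverse of 21 mod 41 is 2 (since 21·2 = 42 ≡ 1).
So x ≡ 2·15 = 30 ≡ 30 (mod 41).

30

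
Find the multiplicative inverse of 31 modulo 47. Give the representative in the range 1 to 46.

47 = 1·31 + 16
31 = 1·16 + 15
16 = 1·15 + 1
15 = 15·1 + 0
Back-substituting gives 31·44 ≡ 1 (mod 47).

44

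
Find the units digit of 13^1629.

3

Powers of 3 mod 10 repeat with period 4: 3, 9, 7, 1.
1629 leaves remainder 1 on division by 4, so 13^1629 ends in 3.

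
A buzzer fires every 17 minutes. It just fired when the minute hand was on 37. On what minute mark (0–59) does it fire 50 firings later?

50·17 = 850.
850 = 14·60 + 10, so 850 mod 60 = 10.
(37 + 10) mod 60 = 47.

47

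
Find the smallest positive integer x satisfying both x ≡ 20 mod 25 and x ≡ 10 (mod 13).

Since 13·2 ≡ 1 (mod 25), take x = 10 + 13·((20−10)·2 mod 25) = 10 + 13·20 = 270.
Check: 270 mod 25 = 20, 270 mod 13 = 10.

270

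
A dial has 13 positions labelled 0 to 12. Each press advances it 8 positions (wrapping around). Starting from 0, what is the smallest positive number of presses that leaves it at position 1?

13 = 1·8 + 5
8 = 1·5 + 3
5 = 1·3 + 2
3 = 1·2 + 1
2 = 2·1 + 0
Back-substituting gives 8·5 ≡ 1 (mod 13).

5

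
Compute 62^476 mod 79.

Successive squares of 62 mod 79: 62^1≡62, 62^2≡52, 62^4≡18, 62^8≡8, 62^16≡64, 62^32≡67, 62^64≡65, 62^128≡38, 62^256≡22.
476 = 4 + 8 + 16 + 64 + 128 + 256, so 62^476 ≡ 18·8·64·65·38·22 ≡ 8 (mod 79).

8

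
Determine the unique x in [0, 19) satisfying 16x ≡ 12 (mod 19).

16⁻¹ ≡ 6 (mod 19) because 16·6 = 96 = 5·19 + 1.
Multiplying both sides by 6: x ≡ 6·12 = 72 ≡ 15 (mod 19).

15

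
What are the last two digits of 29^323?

89

By repeated squaring mod 100: 29^1≡29, 29^2≡41, 29^4≡81, 29^8≡61, 29^16≡21, 29^32≡41, 29^64≡81, 29^128≡61, 29^256≡21.
Since 323 = 1 + 2 + 64 + 256 in binary, 29^323 ≡ 29·41·81·21 ≡ 89 (mod 100).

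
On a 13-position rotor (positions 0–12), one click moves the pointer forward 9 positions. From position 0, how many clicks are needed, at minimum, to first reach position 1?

3

9·3 = 27 = 2·13 + 1, so 9⁻¹ ≡ 3 (mod 13).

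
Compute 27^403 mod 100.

Square-and-reduce mod 100: 27^1≡27, 27^2≡29, 27^4≡41, 27^8≡81, 27^16≡61, 27^32≡21, 27^64≡41, 27^128≡81, 27^256≡61.
Since 403 = 1 + 2 + 16 + 128 + 256 in binary, 27^403 ≡ 27·29·61·81·61 ≡ 83 (mod 100).

83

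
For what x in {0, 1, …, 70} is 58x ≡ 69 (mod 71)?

22

The inverse of 58 mod 71 is 60 (since 58·60 = 3480 ≡ 1).
Multiplying both sides by 60: x ≡ 60·69 = 4140 ≡ 22 (mod 71).
Check: 58·22 = 1276 = 17·71 + 69.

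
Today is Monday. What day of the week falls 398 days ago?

Tuesday

Dividing 398 by 7 gives quotient 56 and remainder 6.
Monday − 6 days → Tuesday.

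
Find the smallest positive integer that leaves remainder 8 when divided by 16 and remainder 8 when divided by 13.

8

x ≡ 8 (mod 13) gives x ∈ {8}.
The first of these with x mod 16 = 8 is 8.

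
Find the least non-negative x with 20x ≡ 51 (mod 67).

The inverse of 20 mod 67 is 57 (since 20·57 = 1140 ≡ 1).
Multiplying both sides by 57: x ≡ 57·51 = 2907 ≡ 26 (mod 67).

26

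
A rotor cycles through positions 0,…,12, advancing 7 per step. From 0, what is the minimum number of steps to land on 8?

3

7⁻¹ ≡ 2 (mod 13) because 7·2 = 14 = 1·13 + 1.
Multiplying both sides by 2: x ≡ 2·8 = 16 ≡ 3 (mod 13).
Check: 7·3 = 21 = 1·13 + 8.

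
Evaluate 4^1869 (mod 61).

27

Square-and-reduce mod 61: 4^1≡4, 4^2≡16, 4^4≡12, 4^8≡22, 4^16≡57, 4^32≡16, 4^64≡12, 4^128≡22, 4^256≡57, 4^512≡16, 4^1024≡12.
1869 = 1 + 4 + 8 + 64 + 256 + 512 + 1024, so 4^1869 ≡ 4·12·22·12·57·16·12 ≡ 27 (mod 61).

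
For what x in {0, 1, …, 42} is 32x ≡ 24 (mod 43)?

33

32⁻¹ ≡ 39 (mod 43) because 32·39 = 1248 = 29·43 + 1.
Multiplying both sides by 39: x ≡ 39·24 = 936 ≡ 33 (mod 43).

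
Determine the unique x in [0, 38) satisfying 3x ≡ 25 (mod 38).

21

The inverse of 3 mod 38 is 13 (since 3·13 = 39 ≡ 1).
Multiplying both sides by 13: x ≡ 13·25 = 325 ≡ 21 (mod 38).
Check: 3·21 = 63 = 1·38 + 25.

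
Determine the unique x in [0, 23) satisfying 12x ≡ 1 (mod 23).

12⁻¹ ≡ 2 (mod 23) because 12·2 = 24 = 1·23 + 1.
Multiplying both sides by 2: x ≡ 2·1 = 2 ≡ 2 (mod 23).

2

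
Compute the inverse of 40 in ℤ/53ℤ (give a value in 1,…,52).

40·4 = 160 = 3·53 + 1, so 40⁻¹ ≡ 4 (mod 53).

4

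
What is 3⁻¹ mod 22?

15

22 = 7·3 + 1
3 = 3·1 + 0
Back-substituting gives 3·15 ≡ 1 (mod 22).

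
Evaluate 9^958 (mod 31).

Square-and-reduce mod 31: 9^1≡9, 9^2≡19, 9^4≡20, 9^8≡28, 9^16≡9, 9^32≡19, 9^64≡20, 9^128≡28, 9^256≡9, 9^512≡19.
Since 958 = 2 + 4 + 8 + 16 + 32 + 128 + 256 + 512 in binary, 9^958 ≡ 19·20·28·9·19·28·9·19 ≡ 18 (mod 31).

18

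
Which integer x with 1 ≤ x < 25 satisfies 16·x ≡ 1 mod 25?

16·11 = 176 = 7·25 + 1, so 16⁻¹ ≡ 11 (mod 25).

11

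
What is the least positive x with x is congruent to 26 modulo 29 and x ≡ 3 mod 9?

84

Since 9·13 ≡ 1 (mod 29), take x = 3 + 9·((26−3)·13 mod 29) = 3 + 9·9 = 84.
Check: 84 mod 29 = 26, 84 mod 9 = 3.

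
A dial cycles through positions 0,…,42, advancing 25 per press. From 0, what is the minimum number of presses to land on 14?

The inverse of 25 mod 43 is 31 (since 25·31 = 775 ≡ 1).
Multiplying both sides by 31: x ≡ 31·14 = 434 ≡ 4 (mod 43).

4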